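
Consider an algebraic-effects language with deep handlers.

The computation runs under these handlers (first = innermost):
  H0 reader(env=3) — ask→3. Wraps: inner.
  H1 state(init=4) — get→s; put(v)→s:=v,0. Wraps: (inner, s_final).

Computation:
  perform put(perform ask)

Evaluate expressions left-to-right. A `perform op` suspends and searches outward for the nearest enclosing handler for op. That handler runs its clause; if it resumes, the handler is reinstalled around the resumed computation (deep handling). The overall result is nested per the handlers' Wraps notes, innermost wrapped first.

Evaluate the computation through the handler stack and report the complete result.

Answer: (0, 3)

Step-by-step:
ask @ H0 ⇒ 3
put(3) @ H1 ⇒ s:=3
H0 returns 0
H1 returns (0, 3)
= (0, 3)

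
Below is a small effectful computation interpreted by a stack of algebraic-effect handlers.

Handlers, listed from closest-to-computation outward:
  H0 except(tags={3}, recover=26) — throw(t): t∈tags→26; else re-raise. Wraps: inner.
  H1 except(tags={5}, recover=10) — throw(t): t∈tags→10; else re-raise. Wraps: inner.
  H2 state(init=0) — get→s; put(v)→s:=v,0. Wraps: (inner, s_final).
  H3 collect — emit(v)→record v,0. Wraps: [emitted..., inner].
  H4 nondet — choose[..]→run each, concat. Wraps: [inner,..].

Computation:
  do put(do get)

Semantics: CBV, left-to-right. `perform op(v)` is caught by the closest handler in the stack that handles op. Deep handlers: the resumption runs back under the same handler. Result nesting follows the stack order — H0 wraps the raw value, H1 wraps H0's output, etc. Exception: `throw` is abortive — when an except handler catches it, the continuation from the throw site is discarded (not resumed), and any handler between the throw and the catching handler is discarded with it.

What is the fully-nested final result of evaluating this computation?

Step-by-step:
get @ H2 ⇒ 0
put(0) @ H2 ⇒ s:=0
H0 returns 0
H1 returns 0
H2 returns (0, 0)
H3 returns [(0, 0)]
H4 returns [[(0, 0)]]
= [[(0, 0)]]

Answer: [[(0, 0)]]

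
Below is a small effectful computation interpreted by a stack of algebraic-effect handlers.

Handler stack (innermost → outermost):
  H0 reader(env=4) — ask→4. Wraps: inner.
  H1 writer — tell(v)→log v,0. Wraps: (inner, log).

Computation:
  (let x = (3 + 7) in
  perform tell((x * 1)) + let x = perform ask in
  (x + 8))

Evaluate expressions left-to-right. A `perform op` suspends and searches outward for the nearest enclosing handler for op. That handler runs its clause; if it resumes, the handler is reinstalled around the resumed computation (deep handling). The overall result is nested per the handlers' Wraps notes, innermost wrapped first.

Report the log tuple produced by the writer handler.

Answer: (10)

Working:
tell(10) @ H1 ⇒ log+=10
ask @ H0 ⇒ 4
H0 returns 12
H1 returns (12, (10))
= (12, (10))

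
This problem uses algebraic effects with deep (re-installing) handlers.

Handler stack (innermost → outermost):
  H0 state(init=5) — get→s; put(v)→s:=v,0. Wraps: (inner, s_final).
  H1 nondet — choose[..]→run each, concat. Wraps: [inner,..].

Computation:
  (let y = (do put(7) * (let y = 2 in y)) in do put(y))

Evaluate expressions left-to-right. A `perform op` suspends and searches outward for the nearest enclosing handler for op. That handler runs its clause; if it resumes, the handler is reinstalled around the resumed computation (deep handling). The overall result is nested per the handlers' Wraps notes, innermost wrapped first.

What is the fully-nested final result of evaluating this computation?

Evaluation trace:
put(7) @ H0 ⇒ s:=7
put(0) @ H0 ⇒ s:=0
H0 returns (0, 0)
H1 returns [(0, 0)]
= [(0, 0)]

Answer: [(0, 0)]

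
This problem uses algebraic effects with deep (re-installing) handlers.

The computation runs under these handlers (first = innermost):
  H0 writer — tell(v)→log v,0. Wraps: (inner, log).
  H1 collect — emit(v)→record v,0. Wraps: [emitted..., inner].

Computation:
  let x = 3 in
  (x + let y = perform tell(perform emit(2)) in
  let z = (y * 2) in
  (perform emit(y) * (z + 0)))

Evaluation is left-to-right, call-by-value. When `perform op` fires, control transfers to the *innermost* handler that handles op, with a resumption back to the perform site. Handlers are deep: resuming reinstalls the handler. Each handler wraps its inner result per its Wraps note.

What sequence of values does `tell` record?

Evaluation trace:
emit(2) @ H1 ⇒ out+=2
tell(0) @ H0 ⇒ log+=0
emit(0) @ H1 ⇒ out+=0
H0 returns (3, (0))
H1 returns [2, 0, (3, (0))]
= [2, 0, (3, (0))]

Answer: (0)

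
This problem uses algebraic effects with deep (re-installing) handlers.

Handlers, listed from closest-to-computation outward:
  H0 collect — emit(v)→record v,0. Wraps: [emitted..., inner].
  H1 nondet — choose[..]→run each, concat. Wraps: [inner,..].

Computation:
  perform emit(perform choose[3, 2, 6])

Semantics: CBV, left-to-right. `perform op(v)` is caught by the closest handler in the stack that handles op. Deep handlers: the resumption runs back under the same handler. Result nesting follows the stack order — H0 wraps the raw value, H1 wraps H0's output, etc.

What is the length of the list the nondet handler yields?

Answer: 3

Evaluation trace:
choose[3, 2, 6] @ H1
  branch[0] choose=3:
    emit(3) @ H0 ⇒ out+=3
    H0 returns [3, 0]
    H1 returns [[3, 0]]
  branch[1] choose=2:
    emit(2) @ H0 ⇒ out+=2
    H0 returns [2, 0]
    H1 returns [[2, 0]]
  branch[2] choose=6:
    emit(6) @ H0 ⇒ out+=6
    H0 returns [6, 0]
    H1 returns [[6, 0]]
= [[3, 0], [2, 0], [6, 0]]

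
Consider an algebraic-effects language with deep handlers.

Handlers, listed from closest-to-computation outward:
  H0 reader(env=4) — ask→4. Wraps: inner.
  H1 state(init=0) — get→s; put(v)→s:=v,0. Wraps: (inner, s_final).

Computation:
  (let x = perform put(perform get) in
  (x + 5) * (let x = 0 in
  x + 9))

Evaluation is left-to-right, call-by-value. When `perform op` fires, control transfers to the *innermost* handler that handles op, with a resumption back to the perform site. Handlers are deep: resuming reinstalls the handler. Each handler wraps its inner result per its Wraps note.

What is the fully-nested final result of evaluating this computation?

Evaluation trace:
get @ H1 ⇒ 0
put(0) @ H1 ⇒ s:=0
H0 returns 45
H1 returns (45, 0)
= (45, 0)

Answer: (45, 0)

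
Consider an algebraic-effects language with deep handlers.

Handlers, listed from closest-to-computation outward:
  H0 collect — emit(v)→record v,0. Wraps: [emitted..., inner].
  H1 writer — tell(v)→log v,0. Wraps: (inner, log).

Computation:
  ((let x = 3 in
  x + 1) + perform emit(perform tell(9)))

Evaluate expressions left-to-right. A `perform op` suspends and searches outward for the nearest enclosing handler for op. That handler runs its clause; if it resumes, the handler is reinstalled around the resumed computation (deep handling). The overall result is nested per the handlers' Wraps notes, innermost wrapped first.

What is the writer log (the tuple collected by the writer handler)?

Answer: (9)

Evaluation trace:
tell(9) @ H1 ⇒ log+=9
emit(0) @ H0 ⇒ out+=0
H0 returns [0, 4]
H1 returns ([0, 4], (9))
= ([0, 4], (9))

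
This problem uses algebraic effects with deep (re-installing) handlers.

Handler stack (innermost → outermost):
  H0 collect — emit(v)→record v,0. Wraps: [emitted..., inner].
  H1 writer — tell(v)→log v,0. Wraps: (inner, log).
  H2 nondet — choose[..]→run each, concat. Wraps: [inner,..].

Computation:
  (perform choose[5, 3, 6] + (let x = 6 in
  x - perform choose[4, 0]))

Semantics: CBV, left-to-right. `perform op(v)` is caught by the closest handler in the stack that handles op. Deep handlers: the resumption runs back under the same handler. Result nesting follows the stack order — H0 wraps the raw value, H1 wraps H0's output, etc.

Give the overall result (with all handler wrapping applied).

Answer: [([7], ()), ([11], ()), ([5], ()), ([9], ()), ([8], ()), ([12], ())]

Working:
choose[5, 3, 6] @ H2
  branch[0] choose=5:
    choose[4, 0] @ H2
      branch[0] choose=4:
        H0 returns [7]
        H1 returns ([7], ())
        H2 returns [([7], ())]
      branch[1] choose=0:
        H0 returns [11]
        H1 returns ([11], ())
        H2 returns [([11], ())]
  branch[1] choose=3:
    choose[4, 0] @ H2
      branch[0] choose=4:
        H0 returns [5]
        H1 returns ([5], ())
        H2 returns [([5], ())]
      branch[1] choose=0:
        H0 returns [9]
        H1 returns ([9], ())
        H2 returns [([9], ())]
  branch[2] choose=6:
    choose[4, 0] @ H2
      branch[0] choose=4:
        H0 returns [8]
        H1 returns ([8], ())
        H2 returns [([8], ())]
      branch[1] choose=0:
        H0 returns [12]
        H1 returns ([12], ())
        H2 returns [([12], ())]
= [([7], ()), ([11], ()), ([5], ()), ([9], ()), ([8], ()), ([12], ())]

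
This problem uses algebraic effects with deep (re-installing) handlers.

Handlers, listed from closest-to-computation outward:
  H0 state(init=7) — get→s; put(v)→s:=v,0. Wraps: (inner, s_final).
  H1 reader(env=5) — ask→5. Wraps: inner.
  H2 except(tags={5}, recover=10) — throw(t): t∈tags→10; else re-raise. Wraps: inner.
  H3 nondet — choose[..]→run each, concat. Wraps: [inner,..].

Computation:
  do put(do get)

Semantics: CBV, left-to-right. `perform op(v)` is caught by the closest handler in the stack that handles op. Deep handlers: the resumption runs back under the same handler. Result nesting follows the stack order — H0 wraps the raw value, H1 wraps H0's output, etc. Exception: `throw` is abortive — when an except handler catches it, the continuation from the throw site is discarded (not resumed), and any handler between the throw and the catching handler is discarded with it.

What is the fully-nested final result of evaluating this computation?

Answer: [(0, 7)]

Step-by-step:
get @ H0 ⇒ 7
put(7) @ H0 ⇒ s:=7
H0 returns (0, 7)
H1 returns (0, 7)
H2 returns (0, 7)
H3 returns [(0, 7)]
= [(0, 7)]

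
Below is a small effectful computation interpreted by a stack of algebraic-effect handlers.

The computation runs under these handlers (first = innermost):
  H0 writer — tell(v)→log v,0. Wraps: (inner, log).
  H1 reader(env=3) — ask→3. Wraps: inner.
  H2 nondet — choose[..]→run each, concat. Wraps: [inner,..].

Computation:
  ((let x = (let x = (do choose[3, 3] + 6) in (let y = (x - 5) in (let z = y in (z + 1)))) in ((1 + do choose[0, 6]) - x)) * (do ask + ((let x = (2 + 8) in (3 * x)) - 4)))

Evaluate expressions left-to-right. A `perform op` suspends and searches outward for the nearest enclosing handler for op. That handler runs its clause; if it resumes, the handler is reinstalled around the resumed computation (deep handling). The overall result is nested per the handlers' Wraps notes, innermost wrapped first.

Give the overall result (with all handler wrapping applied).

Evaluation trace:
choose[3, 3] @ H2
  branch[0] choose=3:
    choose[0, 6] @ H2
      branch[0] choose=0:
        ask @ H1 ⇒ 3
        H0 returns (-116, ())
        H1 returns (-116, ())
        H2 returns [(-116, ())]
      branch[1] choose=6:
        ask @ H1 ⇒ 3
        H0 returns (58, ())
        H1 returns (58, ())
        H2 returns [(58, ())]
  branch[1] choose=3:
    choose[0, 6] @ H2
      branch[0] choose=0:
        ask @ H1 ⇒ 3
        H0 returns (-116, ())
        H1 returns (-116, ())
        H2 returns [(-116, ())]
      branch[1] choose=6:
        ask @ H1 ⇒ 3
        H0 returns (58, ())
        H1 returns (58, ())
        H2 returns [(58, ())]
= [(-116, ()), (58, ()), (-116, ()), (58, ())]

Answer: [(-116, ()), (58, ()), (-116, ()), (58, ())]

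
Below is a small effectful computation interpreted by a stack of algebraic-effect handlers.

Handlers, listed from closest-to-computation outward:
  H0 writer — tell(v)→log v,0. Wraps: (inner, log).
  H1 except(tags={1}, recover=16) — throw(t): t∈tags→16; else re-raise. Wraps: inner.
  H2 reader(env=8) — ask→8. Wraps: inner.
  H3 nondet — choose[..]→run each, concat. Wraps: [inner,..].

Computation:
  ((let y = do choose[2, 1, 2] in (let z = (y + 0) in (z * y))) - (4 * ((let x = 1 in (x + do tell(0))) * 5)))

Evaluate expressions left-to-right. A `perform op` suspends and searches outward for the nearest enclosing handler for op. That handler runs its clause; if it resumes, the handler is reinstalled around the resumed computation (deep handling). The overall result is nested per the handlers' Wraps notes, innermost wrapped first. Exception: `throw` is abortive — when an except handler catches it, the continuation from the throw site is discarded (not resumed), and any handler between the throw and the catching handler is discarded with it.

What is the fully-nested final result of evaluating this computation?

Answer: [(-16, (0)), (-19, (0)), (-16, (0))]

Evaluation trace:
choose[2, 1, 2] @ H3
  branch[0] choose=2:
    tell(0) @ H0 ⇒ log+=0
    H0 returns (-16, (0))
    H1 returns (-16, (0))
    H2 returns (-16, (0))
    H3 returns [(-16, (0))]
  branch[1] choose=1:
    tell(0) @ H0 ⇒ log+=0
    H0 returns (-19, (0))
    H1 returns (-19, (0))
    H2 returns (-19, (0))
    H3 returns [(-19, (0))]
  branch[2] choose=2:
    tell(0) @ H0 ⇒ log+=0
    H0 returns (-16, (0))
    H1 returns (-16, (0))
    H2 returns (-16, (0))
    H3 returns [(-16, (0))]
= [(-16, (0)), (-19, (0)), (-16, (0))]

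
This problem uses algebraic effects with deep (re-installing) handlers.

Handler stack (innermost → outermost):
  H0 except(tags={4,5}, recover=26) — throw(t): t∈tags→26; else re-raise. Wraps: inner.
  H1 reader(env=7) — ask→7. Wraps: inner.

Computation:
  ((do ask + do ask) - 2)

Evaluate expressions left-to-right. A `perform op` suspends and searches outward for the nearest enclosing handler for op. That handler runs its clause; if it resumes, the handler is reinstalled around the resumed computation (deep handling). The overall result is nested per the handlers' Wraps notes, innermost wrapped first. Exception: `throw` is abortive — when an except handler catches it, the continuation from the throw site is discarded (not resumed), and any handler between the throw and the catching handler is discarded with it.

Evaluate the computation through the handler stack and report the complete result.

Step-by-step:
ask @ H1 ⇒ 7
ask @ H1 ⇒ 7
H0 returns 12
H1 returns 12
= 12

Answer: 12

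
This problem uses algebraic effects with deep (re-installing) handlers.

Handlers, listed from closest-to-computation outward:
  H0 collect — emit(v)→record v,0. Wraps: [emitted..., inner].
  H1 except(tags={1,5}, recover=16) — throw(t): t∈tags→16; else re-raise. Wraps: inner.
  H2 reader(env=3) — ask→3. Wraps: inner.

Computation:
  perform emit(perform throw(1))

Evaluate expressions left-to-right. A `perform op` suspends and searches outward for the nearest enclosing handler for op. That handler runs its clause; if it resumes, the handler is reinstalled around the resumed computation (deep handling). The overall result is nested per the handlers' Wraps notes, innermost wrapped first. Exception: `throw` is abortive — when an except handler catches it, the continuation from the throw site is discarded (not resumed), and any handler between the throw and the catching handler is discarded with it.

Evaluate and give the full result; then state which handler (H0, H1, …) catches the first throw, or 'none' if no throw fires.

Answer: 16 ; first throw caught by: H1

Working:
throw(1) @ H1 caught ⇒ 16
H2 returns 16
= 16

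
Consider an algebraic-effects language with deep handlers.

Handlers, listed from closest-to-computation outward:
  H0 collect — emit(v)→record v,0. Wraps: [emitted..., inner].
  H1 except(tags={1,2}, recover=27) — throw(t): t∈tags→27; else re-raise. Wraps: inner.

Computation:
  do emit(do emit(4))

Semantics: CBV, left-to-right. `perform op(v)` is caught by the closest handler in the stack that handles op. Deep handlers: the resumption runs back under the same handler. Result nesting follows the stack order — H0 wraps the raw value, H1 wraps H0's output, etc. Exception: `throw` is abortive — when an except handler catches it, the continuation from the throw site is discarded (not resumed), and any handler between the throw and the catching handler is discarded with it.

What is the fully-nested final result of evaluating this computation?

Working:
emit(4) @ H0 ⇒ out+=4
emit(0) @ H0 ⇒ out+=0
H0 returns [4, 0, 0]
H1 returns [4, 0, 0]
= [4, 0, 0]

Answer: [4, 0, 0]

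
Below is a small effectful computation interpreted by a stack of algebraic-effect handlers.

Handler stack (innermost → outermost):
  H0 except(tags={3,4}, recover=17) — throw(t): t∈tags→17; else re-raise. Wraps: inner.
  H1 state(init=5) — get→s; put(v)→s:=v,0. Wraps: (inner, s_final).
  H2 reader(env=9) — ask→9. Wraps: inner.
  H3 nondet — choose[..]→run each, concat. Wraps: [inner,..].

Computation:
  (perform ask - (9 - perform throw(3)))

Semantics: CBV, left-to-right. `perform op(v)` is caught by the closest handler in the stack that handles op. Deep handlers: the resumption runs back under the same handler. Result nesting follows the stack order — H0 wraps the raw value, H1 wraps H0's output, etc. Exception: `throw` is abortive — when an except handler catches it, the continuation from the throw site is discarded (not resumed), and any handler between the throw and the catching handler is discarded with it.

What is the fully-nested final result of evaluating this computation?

Working:
ask @ H2 ⇒ 9
throw(3) @ H0 caught ⇒ 17
H1 returns (17, 5)
H2 returns (17, 5)
H3 returns [(17, 5)]
= [(17, 5)]

Answer: [(17, 5)]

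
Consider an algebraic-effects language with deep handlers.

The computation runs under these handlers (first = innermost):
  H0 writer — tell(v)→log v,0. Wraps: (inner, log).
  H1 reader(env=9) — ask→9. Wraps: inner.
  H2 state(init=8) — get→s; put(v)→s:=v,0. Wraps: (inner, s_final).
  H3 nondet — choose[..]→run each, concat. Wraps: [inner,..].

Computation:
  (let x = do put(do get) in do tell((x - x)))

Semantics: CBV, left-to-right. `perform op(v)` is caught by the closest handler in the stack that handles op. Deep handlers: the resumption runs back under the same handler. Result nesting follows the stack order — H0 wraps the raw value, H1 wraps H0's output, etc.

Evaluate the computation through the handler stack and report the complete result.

Answer: [((0, (0)), 8)]

Working:
get @ H2 ⇒ 8
put(8) @ H2 ⇒ s:=8
tell(0) @ H0 ⇒ log+=0
H0 returns (0, (0))
H1 returns (0, (0))
H2 returns ((0, (0)), 8)
H3 returns [((0, (0)), 8)]
= [((0, (0)), 8)]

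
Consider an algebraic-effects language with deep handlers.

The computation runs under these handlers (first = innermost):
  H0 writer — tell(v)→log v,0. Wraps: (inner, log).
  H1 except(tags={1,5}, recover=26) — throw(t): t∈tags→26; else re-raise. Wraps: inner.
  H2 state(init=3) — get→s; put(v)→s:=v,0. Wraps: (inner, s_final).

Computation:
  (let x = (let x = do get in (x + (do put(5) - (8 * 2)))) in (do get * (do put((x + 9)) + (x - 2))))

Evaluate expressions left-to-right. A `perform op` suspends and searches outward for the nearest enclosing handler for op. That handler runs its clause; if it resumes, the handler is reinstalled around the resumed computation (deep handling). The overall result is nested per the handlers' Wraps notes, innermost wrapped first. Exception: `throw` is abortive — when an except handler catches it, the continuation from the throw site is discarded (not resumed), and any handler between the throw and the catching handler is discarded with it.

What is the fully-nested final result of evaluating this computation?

Working:
get @ H2 ⇒ 3
put(5) @ H2 ⇒ s:=5
get @ H2 ⇒ 5
put(-4) @ H2 ⇒ s:=-4
H0 returns (-75, ())
H1 returns (-75, ())
H2 returns ((-75, ()), -4)
= ((-75, ()), -4)

Answer: ((-75, ()), -4)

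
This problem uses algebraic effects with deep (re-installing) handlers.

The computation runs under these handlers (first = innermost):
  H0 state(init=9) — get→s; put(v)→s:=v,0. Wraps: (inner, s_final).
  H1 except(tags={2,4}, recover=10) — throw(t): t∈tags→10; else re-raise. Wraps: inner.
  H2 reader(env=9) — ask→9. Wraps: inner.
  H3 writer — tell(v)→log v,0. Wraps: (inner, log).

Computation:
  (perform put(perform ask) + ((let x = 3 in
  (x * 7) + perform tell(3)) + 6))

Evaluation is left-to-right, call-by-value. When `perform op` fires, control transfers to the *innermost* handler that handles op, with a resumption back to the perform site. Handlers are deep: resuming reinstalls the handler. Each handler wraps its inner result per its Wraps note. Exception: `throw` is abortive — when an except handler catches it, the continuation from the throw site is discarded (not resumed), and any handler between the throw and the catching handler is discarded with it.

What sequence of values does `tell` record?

Working:
ask @ H2 ⇒ 9
put(9) @ H0 ⇒ s:=9
tell(3) @ H3 ⇒ log+=3
H0 returns (27, 9)
H1 returns (27, 9)
H2 returns (27, 9)
H3 returns ((27, 9), (3))
= ((27, 9), (3))

Answer: (3)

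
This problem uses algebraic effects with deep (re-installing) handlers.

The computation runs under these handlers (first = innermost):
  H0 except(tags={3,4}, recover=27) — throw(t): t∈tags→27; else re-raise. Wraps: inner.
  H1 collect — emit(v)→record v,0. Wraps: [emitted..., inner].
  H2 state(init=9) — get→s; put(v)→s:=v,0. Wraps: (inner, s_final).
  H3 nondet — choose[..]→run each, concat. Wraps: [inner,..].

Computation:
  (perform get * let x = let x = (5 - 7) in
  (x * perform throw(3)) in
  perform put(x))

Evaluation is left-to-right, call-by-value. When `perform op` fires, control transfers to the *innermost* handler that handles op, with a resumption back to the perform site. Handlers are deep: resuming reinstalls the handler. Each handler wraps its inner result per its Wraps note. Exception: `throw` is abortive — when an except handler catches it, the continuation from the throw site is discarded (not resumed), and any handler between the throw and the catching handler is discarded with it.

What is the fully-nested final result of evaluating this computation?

Answer: [([27], 9)]

Step-by-step:
get @ H2 ⇒ 9
throw(3) @ H0 caught ⇒ 27
H1 returns [27]
H2 returns ([27], 9)
H3 returns [([27], 9)]
= [([27], 9)]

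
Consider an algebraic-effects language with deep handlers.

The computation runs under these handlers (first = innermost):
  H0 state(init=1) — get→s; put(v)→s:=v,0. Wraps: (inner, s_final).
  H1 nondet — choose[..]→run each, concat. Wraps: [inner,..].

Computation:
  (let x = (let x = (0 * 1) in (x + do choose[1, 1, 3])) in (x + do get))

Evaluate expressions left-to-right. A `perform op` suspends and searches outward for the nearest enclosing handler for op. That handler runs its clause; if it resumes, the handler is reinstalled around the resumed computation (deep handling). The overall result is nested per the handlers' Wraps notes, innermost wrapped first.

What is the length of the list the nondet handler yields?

Step-by-step:
choose[1, 1, 3] @ H1
  branch[0] choose=1:
    get @ H0 ⇒ 1
    H0 returns (2, 1)
    H1 returns [(2, 1)]
  branch[1] choose=1:
    get @ H0 ⇒ 1
    H0 returns (2, 1)
    H1 returns [(2, 1)]
  branch[2] choose=3:
    get @ H0 ⇒ 1
    H0 returns (4, 1)
    H1 returns [(4, 1)]
= [(2, 1), (2, 1), (4, 1)]

Answer: 3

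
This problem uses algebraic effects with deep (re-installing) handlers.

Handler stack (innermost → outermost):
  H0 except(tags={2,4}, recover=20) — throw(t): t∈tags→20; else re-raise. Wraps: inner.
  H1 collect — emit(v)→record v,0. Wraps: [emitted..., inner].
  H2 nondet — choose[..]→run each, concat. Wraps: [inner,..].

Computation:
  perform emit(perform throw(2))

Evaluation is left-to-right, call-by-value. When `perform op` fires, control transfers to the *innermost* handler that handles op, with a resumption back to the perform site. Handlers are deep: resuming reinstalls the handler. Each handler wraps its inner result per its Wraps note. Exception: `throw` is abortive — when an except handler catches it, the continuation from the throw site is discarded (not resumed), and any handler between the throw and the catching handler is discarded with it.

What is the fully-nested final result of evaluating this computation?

Answer: [[20]]

Evaluation trace:
throw(2) @ H0 caught ⇒ 20
H1 returns [20]
H2 returns [[20]]
= [[20]]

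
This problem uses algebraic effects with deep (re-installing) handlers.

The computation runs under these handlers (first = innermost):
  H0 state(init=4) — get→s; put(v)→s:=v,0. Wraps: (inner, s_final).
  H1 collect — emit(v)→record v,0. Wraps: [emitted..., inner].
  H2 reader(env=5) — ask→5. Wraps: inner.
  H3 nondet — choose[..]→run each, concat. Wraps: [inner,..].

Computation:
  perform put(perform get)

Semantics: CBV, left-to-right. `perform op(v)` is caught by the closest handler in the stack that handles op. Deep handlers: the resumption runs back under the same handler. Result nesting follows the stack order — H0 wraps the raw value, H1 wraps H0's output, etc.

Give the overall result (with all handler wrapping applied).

Answer: [[(0, 4)]]

Working:
get @ H0 ⇒ 4
put(4) @ H0 ⇒ s:=4
H0 returns (0, 4)
H1 returns [(0, 4)]
H2 returns [(0, 4)]
H3 returns [[(0, 4)]]
= [[(0, 4)]]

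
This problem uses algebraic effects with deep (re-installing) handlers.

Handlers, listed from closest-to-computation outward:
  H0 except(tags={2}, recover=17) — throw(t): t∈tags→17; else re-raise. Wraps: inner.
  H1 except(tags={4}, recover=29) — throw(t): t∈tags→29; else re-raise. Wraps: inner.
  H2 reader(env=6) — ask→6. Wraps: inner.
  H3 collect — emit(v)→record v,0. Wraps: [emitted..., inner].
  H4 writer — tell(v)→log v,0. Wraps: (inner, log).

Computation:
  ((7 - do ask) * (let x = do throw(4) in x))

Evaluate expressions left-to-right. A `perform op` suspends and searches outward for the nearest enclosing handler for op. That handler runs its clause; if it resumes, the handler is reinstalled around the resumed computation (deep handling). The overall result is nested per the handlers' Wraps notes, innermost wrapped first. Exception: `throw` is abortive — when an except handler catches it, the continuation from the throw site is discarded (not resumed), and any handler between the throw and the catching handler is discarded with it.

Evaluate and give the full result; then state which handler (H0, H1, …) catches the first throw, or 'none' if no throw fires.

Answer: ([29], ()) ; first throw caught by: H1

Evaluation trace:
ask @ H2 ⇒ 6
throw(4) @ H0 re-raised
throw(4) @ H1 caught ⇒ 29
H2 returns 29
H3 returns [29]
H4 returns ([29], ())
= ([29], ())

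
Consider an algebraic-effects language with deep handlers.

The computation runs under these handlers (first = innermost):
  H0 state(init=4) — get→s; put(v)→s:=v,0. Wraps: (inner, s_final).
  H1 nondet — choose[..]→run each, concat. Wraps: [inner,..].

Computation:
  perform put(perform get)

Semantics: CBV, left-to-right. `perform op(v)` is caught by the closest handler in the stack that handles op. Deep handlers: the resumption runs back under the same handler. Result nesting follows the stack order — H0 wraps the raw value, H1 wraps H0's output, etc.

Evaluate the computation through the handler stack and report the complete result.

Answer: [(0, 4)]

Step-by-step:
get @ H0 ⇒ 4
put(4) @ H0 ⇒ s:=4
H0 returns (0, 4)
H1 returns [(0, 4)]
= [(0, 4)]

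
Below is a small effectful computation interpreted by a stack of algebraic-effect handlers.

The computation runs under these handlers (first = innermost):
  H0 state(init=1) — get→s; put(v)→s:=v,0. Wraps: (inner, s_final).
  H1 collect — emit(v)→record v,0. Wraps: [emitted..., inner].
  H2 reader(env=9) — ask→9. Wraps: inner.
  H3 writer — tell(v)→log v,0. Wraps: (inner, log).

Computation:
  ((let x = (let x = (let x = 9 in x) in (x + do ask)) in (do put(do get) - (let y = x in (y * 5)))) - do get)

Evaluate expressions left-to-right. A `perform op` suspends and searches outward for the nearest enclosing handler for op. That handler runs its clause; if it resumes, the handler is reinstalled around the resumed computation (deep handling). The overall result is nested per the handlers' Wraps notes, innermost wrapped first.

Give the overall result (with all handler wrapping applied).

Answer: ([(-91, 1)], ())

Evaluation trace:
ask @ H2 ⇒ 9
get @ H0 ⇒ 1
put(1) @ H0 ⇒ s:=1
get @ H0 ⇒ 1
H0 returns (-91, 1)
H1 returns [(-91, 1)]
H2 returns [(-91, 1)]
H3 returns ([(-91, 1)], ())
= ([(-91, 1)], ())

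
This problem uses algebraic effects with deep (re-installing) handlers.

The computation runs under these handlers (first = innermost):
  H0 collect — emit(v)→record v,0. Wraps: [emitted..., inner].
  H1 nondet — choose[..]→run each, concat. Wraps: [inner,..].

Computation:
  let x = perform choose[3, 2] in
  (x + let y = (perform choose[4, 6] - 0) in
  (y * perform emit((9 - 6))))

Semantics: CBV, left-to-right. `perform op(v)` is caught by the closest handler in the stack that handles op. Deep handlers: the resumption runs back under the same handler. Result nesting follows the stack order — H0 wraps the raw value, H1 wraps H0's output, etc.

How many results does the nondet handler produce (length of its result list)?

Step-by-step:
choose[3, 2] @ H1
  branch[0] choose=3:
    choose[4, 6] @ H1
      branch[0] choose=4:
        emit(3) @ H0 ⇒ out+=3
        H0 returns [3, 3]
        H1 returns [[3, 3]]
      branch[1] choose=6:
        emit(3) @ H0 ⇒ out+=3
        H0 returns [3, 3]
        H1 returns [[3, 3]]
  branch[1] choose=2:
    choose[4, 6] @ H1
      branch[0] choose=4:
        emit(3) @ H0 ⇒ out+=3
        H0 returns [3, 2]
        H1 returns [[3, 2]]
      branch[1] choose=6:
        emit(3) @ H0 ⇒ out+=3
        H0 returns [3, 2]
        H1 returns [[3, 2]]
= [[3, 3], [3, 3], [3, 2], [3, 2]]

Answer: 4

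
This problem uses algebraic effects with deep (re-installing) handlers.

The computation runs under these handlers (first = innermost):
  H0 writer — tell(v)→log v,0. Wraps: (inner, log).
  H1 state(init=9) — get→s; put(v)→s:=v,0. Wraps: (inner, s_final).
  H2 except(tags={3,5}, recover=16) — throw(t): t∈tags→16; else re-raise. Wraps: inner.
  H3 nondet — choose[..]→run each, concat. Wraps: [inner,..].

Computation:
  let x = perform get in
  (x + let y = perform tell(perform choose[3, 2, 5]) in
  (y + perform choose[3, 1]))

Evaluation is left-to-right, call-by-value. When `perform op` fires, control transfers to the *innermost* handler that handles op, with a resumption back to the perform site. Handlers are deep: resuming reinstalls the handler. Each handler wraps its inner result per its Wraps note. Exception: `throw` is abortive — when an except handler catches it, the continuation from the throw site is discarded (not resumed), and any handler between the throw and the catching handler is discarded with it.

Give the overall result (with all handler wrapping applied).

Answer: [((12, (3)), 9), ((10, (3)), 9), ((12, (2)), 9), ((10, (2)), 9), ((12, (5)), 9), ((10, (5)), 9)]

Working:
get @ H1 ⇒ 9
choose[3, 2, 5] @ H3
  branch[0] choose=3:
    tell(3) @ H0 ⇒ log+=3
    choose[3, 1] @ H3
      branch[0] choose=3:
        H0 returns (12, (3))
        H1 returns ((12, (3)), 9)
        H2 returns ((12, (3)), 9)
        H3 returns [((12, (3)), 9)]
      branch[1] choose=1:
        H0 returns (10, (3))
        H1 returns ((10, (3)), 9)
        H2 returns ((10, (3)), 9)
        H3 returns [((10, (3)), 9)]
  branch[1] choose=2:
    tell(2) @ H0 ⇒ log+=2
    choose[3, 1] @ H3
      branch[0] choose=3:
        H0 returns (12, (2))
        H1 returns ((12, (2)), 9)
        H2 returns ((12, (2)), 9)
        H3 returns [((12, (2)), 9)]
      branch[1] choose=1:
        H0 returns (10, (2))
        H1 returns ((10, (2)), 9)
        H2 returns ((10, (2)), 9)
        H3 returns [((10, (2)), 9)]
  branch[2] choose=5:
    tell(5) @ H0 ⇒ log+=5
    choose[3, 1] @ H3
      branch[0] choose=3:
        H0 returns (12, (5))
        H1 returns ((12, (5)), 9)
        H2 returns ((12, (5)), 9)
        H3 returns [((12, (5)), 9)]
      branch[1] choose=1:
        H0 returns (10, (5))
        H1 returns ((10, (5)), 9)
        H2 returns ((10, (5)), 9)
        H3 returns [((10, (5)), 9)]
= [((12, (3)), 9), ((10, (3)), 9), ((12, (2)), 9), ((10, (2)), 9), ((12, (5)), 9), ((10, (5)), 9)]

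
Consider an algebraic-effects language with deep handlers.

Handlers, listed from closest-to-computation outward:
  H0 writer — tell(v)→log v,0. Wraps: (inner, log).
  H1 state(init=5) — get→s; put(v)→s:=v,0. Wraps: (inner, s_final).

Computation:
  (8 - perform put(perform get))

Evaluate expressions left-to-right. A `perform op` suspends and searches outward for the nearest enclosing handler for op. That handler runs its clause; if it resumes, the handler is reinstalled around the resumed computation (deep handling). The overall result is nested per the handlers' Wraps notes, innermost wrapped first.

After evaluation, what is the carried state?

Step-by-step:
get @ H1 ⇒ 5
put(5) @ H1 ⇒ s:=5
H0 returns (8, ())
H1 returns ((8, ()), 5)
= ((8, ()), 5)

Answer: 5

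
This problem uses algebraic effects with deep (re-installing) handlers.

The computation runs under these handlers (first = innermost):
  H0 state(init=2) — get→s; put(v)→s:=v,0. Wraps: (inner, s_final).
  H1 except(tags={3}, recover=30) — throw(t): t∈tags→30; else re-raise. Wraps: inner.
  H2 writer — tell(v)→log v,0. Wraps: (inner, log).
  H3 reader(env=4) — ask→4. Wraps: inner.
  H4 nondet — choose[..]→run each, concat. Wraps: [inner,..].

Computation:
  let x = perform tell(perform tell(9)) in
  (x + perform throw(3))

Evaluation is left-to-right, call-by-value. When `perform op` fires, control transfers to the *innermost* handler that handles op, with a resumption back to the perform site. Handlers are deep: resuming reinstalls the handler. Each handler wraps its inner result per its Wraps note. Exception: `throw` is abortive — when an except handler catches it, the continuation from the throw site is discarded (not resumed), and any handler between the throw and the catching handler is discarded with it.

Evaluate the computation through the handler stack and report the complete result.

Answer: [(30, (9, 0))]

Step-by-step:
tell(9) @ H2 ⇒ log+=9
tell(0) @ H2 ⇒ log+=0
throw(3) @ H1 caught ⇒ 30
H2 returns (30, (9, 0))
H3 returns (30, (9, 0))
H4 returns [(30, (9, 0))]
= [(30, (9, 0))]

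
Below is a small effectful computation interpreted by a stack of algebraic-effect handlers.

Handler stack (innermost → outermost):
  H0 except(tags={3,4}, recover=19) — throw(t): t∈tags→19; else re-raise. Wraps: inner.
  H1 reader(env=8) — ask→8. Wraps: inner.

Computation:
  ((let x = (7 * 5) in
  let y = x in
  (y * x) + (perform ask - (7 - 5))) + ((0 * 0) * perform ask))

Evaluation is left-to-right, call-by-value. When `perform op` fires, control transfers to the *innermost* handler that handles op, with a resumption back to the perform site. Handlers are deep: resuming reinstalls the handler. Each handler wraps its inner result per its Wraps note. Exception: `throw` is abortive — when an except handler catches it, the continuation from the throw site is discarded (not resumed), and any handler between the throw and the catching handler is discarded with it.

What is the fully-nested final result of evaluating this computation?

Answer: 1231

Evaluation trace:
ask @ H1 ⇒ 8
ask @ H1 ⇒ 8
H0 returns 1231
H1 returns 1231
= 1231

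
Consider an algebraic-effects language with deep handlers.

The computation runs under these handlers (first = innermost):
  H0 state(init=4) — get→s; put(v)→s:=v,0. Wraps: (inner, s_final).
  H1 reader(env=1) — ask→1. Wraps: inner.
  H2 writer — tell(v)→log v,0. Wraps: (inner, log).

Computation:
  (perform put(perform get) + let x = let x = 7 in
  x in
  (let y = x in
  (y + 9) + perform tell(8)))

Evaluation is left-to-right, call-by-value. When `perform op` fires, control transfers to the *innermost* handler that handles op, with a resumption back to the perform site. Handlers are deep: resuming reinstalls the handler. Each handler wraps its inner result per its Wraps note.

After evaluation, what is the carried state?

Step-by-step:
get @ H0 ⇒ 4
put(4) @ H0 ⇒ s:=4
tell(8) @ H2 ⇒ log+=8
H0 returns (16, 4)
H1 returns (16, 4)
H2 returns ((16, 4), (8))
= ((16, 4), (8))

Answer: 4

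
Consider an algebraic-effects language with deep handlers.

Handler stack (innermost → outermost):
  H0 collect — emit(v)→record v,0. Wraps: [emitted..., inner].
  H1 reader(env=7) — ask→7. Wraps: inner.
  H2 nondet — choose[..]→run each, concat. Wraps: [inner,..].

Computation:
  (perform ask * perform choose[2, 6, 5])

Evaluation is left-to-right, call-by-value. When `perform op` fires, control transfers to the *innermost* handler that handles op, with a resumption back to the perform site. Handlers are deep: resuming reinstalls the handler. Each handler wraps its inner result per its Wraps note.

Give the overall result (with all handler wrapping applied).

Step-by-step:
ask @ H1 ⇒ 7
choose[2, 6, 5] @ H2
  branch[0] choose=2:
    H0 returns [14]
    H1 returns [14]
    H2 returns [[14]]
  branch[1] choose=6:
    H0 returns [42]
    H1 returns [42]
    H2 returns [[42]]
  branch[2] choose=5:
    H0 returns [35]
    H1 returns [35]
    H2 returns [[35]]
= [[14], [42], [35]]

Answer: [[14], [42], [35]]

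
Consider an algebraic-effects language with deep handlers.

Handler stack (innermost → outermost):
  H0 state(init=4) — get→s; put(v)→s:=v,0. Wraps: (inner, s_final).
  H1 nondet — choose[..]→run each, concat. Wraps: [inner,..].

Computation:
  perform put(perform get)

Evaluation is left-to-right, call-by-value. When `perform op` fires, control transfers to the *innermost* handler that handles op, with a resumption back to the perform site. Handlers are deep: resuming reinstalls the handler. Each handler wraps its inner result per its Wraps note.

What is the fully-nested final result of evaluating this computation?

Working:
get @ H0 ⇒ 4
put(4) @ H0 ⇒ s:=4
H0 returns (0, 4)
H1 returns [(0, 4)]
= [(0, 4)]

Answer: [(0, 4)]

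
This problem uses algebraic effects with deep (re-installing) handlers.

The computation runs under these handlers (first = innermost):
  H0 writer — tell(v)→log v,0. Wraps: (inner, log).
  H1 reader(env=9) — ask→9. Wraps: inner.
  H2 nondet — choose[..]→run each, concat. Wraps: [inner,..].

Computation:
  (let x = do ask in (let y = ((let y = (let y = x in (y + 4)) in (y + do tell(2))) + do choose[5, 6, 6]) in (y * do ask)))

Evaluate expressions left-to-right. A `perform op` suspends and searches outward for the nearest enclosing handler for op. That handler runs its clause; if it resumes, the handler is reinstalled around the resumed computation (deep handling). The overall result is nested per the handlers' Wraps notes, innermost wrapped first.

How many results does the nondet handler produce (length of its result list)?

Answer: 3

Step-by-step:
ask @ H1 ⇒ 9
tell(2) @ H0 ⇒ log+=2
choose[5, 6, 6] @ H2
  branch[0] choose=5:
    ask @ H1 ⇒ 9
    H0 returns (162, (2))
    H1 returns (162, (2))
    H2 returns [(162, (2))]
  branch[1] choose=6:
    ask @ H1 ⇒ 9
    H0 returns (171, (2))
    H1 returns (171, (2))
    H2 returns [(171, (2))]
  branch[2] choose=6:
    ask @ H1 ⇒ 9
    H0 returns (171, (2))
    H1 returns (171, (2))
    H2 returns [(171, (2))]
= [(162, (2)), (171, (2)), (171, (2))]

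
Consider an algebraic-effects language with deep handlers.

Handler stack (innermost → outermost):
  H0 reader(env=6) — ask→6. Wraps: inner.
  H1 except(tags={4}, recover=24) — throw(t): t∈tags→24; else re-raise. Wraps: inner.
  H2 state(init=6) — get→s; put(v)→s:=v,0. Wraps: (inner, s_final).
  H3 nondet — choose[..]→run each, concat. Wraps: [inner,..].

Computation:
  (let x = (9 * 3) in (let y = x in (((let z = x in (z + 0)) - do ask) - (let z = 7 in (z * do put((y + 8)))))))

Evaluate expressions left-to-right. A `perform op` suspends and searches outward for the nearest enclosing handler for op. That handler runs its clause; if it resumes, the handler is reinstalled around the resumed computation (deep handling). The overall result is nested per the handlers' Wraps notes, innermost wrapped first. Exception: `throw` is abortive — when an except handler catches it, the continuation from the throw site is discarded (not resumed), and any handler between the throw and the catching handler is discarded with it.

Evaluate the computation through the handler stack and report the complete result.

Answer: [(21, 35)]

Evaluation trace:
ask @ H0 ⇒ 6
put(35) @ H2 ⇒ s:=35
H0 returns 21
H1 returns 21
H2 returns (21, 35)
H3 returns [(21, 35)]
= [(21, 35)]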